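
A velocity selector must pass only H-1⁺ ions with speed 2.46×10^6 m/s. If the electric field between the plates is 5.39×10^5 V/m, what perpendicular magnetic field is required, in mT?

B ≈ 219 mT

qE = qvB ⇒ B = E/v = (5.39×10^5) / (2.46×10^6) = 0.219 T.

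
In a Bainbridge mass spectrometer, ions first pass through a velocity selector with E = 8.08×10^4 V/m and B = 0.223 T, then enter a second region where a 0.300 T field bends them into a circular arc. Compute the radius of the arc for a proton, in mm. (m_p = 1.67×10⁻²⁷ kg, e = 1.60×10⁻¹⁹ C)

The selector passes v = E/B = 8.08×10^4/0.223 = 3.62×10^5 m/s.
In the deflection region, r = mv/(qB₂) = (1.67×10^-27)(3.62×10^5) / [(1×1.60×10^-19)(0.300)] = 0.0126 m.

r ≈ 12.6 mm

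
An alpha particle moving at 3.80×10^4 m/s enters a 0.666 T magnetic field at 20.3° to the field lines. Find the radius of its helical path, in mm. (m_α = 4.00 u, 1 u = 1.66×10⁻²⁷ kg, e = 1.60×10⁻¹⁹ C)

r ≈ 0.411 mm

Only the perpendicular component v⊥ = v sin20.3° = 1.32×10^4 m/s is bent by the field.
r = m v⊥ /(qB) = (6.64×10^-27)(1.32×10^4) / [(2×1.60×10^-19)(0.666)] = 4.11×10^-4 m.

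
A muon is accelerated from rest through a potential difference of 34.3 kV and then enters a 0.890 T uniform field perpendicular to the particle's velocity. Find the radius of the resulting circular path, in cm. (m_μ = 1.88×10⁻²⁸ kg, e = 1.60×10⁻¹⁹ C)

r ≈ 1.01 cm

The kinetic energy gained is K = qV = (1×1.60×10^-19)(3.43×10^4) = 5.49×10^-15 J.
v = √(2K/m) = 7.64×10^6 m/s.
r = mv/(qB) = (1.88×10^-28)(7.64×10^6) / [(1×1.60×10^-19)(0.890)] = 0.0101 m.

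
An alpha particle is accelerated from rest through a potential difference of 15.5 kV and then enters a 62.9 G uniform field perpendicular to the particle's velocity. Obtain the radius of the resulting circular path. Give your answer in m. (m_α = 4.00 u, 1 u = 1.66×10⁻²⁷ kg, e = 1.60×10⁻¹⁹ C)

r ≈ 4.03 m

The kinetic energy gained is K = qV = (2×1.60×10^-19)(1.55×10^4) = 4.96×10^-15 J.
v = √(2K/m) = 1.22×10^6 m/s.
r = mv/(qB) = (6.64×10^-27)(1.22×10^6) / [(2×1.60×10^-19)(6.29×10^-3)] = 4.03 m.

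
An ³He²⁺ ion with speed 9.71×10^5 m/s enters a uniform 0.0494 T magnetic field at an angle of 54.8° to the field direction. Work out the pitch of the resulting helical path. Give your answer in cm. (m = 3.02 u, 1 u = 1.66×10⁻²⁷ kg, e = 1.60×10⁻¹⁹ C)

The velocity component along B is v∥ = v cos54.8° = 5.60×10^5 m/s.
The cyclotron period T = 2πm/(qB) = 1.99×10^-6 s is set by m, q, B alone.
Pitch = v∥·T = (5.60×10^5)(1.99×10^-6) = 1.12 m.

pitch ≈ 112 cm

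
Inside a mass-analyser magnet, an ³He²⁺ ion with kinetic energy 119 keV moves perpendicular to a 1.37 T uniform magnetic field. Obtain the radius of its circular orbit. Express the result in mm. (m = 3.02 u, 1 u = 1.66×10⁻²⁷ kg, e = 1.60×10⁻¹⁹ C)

r ≈ 31.5 mm

Convert the energy: K = 119 keV = 1.90×10^-14 J.
v = √(2K/m) = √(2·1.90×10^-14/5.01×10^-27) = 2.76×10^6 m/s.
r = mv/(qB) = (5.01×10^-27)(2.76×10^6) / [(2×1.60×10^-19)(1.37)] = 0.0315 m.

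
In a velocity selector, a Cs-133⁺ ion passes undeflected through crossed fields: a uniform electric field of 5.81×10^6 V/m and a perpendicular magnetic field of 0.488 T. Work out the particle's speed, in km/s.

For zero net force, qE = qvB, so v = E/B.
v = (5.81×10^6) / (0.488) = 1.19×10^7 m/s.

v ≈ 11900 km/s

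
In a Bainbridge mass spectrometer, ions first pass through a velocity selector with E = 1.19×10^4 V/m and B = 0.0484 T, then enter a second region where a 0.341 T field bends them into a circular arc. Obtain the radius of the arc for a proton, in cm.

r ≈ 0.753 cm

The selector passes v = E/B = 1.19×10^4/0.0484 = 2.46×10^5 m/s.
In the deflection region, r = mv/(qB₂) = (1.67×10^-27)(2.46×10^5) / [(1×1.60×10^-19)(0.341)] = 7.53×10^-3 m.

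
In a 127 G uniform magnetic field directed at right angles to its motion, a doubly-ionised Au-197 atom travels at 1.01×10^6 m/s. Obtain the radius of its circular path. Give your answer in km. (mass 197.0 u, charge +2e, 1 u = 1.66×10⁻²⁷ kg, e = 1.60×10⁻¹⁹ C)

The magnetic force provides the centripetal force: qvB = mv²/r, so r = mv/(qB).
r = (3.27×10^-25 kg)(1.01×10^6 m/s) / [(2×1.60×10^-19 C)(0.0127 T)] = 81.3 m.

r ≈ 0.0813 km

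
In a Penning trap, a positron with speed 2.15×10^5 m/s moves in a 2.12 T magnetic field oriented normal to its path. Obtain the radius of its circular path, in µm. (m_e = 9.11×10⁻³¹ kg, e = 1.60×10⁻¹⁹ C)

r ≈ 0.577 µm

The magnetic force provides the centripetal force: qvB = mv²/r, so r = mv/(qB).
r = (9.11×10^-31 kg)(2.15×10^5 m/s) / [(1×1.60×10^-19 C)(2.12 T)] = 5.77×10^-7 m.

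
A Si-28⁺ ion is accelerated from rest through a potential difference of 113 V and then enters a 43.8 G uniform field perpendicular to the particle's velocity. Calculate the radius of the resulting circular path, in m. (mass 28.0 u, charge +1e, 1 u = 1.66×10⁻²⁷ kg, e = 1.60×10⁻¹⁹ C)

The kinetic energy gained is K = qV = (1×1.60×10^-19)(113) = 1.81×10^-17 J.
v = √(2K/m) = 2.79×10^4 m/s.
r = mv/(qB) = (4.65×10^-26)(2.79×10^4) / [(1×1.60×10^-19)(4.38×10^-3)] = 1.85 m.

r ≈ 1.85 m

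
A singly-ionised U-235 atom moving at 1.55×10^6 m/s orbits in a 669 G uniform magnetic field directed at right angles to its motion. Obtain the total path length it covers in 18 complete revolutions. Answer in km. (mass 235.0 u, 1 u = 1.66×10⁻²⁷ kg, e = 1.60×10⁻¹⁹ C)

r = mv/(qB) = 56.5 m, so one revolution covers 2πr = 355 m.
In 18 revolutions: L = 18·2πr = 6390 m.

L ≈ 6.39 km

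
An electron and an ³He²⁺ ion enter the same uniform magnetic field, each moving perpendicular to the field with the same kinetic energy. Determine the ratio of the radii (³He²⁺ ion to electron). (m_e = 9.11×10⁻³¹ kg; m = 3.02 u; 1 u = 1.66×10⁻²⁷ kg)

ratio ≈ 37.1

r = √(2mK)/(qB) ⇒ at equal K, r ∝ √m/q.
r_{³He²⁺ ion}/r_{electron} = 37.1.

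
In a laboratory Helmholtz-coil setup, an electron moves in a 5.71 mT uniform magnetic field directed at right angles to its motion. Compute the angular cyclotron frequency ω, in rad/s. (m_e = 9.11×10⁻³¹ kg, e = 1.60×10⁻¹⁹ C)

ω = qB/m = (1×1.60×10^-19)(5.71×10^-3) / (9.11×10^-31) = 1.00×10^9 rad/s.

ω ≈ 1.00×10^9 rad/s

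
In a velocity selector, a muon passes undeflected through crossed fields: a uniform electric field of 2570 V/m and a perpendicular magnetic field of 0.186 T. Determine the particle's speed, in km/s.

For zero net force, qE = qvB, so v = E/B.
v = (2570) / (0.186) = 1.38×10^4 m/s.

v ≈ 13.8 km/s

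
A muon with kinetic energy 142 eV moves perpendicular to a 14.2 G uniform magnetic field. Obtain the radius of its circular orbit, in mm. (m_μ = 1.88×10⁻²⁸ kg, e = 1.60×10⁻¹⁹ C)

r ≈ 407 mm

Convert the energy: K = 142 eV = 2.27×10^-17 J.
v = √(2K/m) = √(2·2.27×10^-17/1.88×10^-28) = 4.92×10^5 m/s.
r = mv/(qB) = (1.88×10^-28)(4.92×10^5) / [(1×1.60×10^-19)(1.42×10^-3)] = 0.407 m.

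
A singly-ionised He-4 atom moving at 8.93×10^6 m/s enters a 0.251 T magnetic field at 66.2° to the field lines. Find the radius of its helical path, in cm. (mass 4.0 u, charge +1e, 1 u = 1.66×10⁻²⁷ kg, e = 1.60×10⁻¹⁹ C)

r ≈ 135 cm

Only the perpendicular component v⊥ = v sin66.2° = 8.17×10^6 m/s is bent by the field.
r = m v⊥ /(qB) = (6.64×10^-27)(8.17×10^6) / [(1×1.60×10^-19)(0.251)] = 1.35 m.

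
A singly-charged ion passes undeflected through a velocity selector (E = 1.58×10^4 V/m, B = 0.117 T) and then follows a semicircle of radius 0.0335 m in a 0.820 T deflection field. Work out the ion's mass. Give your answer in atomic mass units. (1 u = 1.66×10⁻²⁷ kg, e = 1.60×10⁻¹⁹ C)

m ≈ 19.6 u

v = E/B₁ = 1.35×10^5 m/s.
From r = mv/(qB₂), m = qB₂r/v = (1×1.60×10^-19)(0.820)(0.0335) / (1.35×10^5) = 3.25×10^-26 kg.
In atomic mass units: m = 3.25×10^-26 / 1.66×10^-27 = 19.6 u.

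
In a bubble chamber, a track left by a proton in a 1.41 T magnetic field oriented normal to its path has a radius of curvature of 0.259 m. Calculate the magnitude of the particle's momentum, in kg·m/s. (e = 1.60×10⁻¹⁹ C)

Since qvB = mv²/r, the momentum p = mv = qBr.
p = (1×1.60×10^-19)(1.41)(0.259) = 5.84×10^-20 kg·m/s.

p ≈ 5.84×10^-20 kg·m/s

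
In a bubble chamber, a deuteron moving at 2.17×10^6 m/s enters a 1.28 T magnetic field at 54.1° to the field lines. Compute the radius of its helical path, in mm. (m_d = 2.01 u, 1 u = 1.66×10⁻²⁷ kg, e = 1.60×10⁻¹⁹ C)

Only the perpendicular component v⊥ = v sin54.1° = 1.76×10^6 m/s is bent by the field.
r = m v⊥ /(qB) = (3.34×10^-27)(1.76×10^6) / [(1×1.60×10^-19)(1.28)] = 0.0286 m.

r ≈ 28.6 mm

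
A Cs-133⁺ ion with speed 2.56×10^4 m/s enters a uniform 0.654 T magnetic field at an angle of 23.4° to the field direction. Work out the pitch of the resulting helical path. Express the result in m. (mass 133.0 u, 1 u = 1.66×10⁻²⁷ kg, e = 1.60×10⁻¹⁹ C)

pitch ≈ 0.311 m

The velocity component along B is v∥ = v cos23.4° = 2.35×10^4 m/s.
The cyclotron period T = 2πm/(qB) = 1.33×10^-5 s is set by m, q, B alone.
Pitch = v∥·T = (2.35×10^4)(1.33×10^-5) = 0.311 m.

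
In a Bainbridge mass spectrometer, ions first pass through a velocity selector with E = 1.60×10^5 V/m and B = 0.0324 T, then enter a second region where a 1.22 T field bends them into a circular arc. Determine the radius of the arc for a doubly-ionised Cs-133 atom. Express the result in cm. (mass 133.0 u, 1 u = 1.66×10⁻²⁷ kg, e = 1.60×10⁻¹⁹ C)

r ≈ 279 cm

The selector passes v = E/B = 1.60×10^5/0.0324 = 4.94×10^6 m/s.
In the deflection region, r = mv/(qB₂) = (2.21×10^-25)(4.94×10^6) / [(2×1.60×10^-19)(1.22)] = 2.79 m.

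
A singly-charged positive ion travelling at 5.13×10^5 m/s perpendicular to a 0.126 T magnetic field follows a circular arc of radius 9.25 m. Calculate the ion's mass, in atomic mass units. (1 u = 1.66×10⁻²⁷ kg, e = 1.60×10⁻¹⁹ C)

m ≈ 219 u

qvB = mv²/r ⇒ m = qBr/v.
m = (1×1.60×10^-19)(0.126)(9.25) / (5.13×10^5) = 3.64×10^-25 kg = 219 u.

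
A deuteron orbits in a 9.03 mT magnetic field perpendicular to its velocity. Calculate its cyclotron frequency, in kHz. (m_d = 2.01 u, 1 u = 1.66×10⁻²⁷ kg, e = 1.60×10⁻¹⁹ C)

f = qB/(2πm) = (1×1.60×10^-19)(9.03×10^-3) / [2π(3.34×10^-27)] = 6.89×10^4 Hz.

f ≈ 68.9 kHz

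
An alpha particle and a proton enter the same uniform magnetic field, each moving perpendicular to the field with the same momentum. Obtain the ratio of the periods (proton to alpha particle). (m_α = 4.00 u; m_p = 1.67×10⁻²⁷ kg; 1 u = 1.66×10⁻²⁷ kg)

ratio ≈ 0.503

T = 2πm/(qB) is independent of speed, so T₂/T₁ = (m₂/q₂)/(m₁/q₁).
T_{proton}/T_{alpha particle} = (1.67×10^-27/1e) / (6.64×10^-27/2e) = 0.503.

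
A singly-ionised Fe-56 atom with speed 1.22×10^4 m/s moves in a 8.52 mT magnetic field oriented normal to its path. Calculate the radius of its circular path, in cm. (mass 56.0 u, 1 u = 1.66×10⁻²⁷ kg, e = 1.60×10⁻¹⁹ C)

The magnetic force provides the centripetal force: qvB = mv²/r, so r = mv/(qB).
r = (9.30×10^-26 kg)(1.22×10^4 m/s) / [(1×1.60×10^-19 C)(8.52×10^-3 T)] = 0.832 m.

r ≈ 83.2 cm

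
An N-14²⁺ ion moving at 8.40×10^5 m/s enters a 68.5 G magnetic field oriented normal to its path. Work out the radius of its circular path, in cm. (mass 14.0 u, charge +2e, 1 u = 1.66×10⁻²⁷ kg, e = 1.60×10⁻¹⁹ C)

r ≈ 891 cm

The magnetic force provides the centripetal force: qvB = mv²/r, so r = mv/(qB).
r = (2.32×10^-26 kg)(8.40×10^5 m/s) / [(2×1.60×10^-19 C)(6.85×10^-3 T)] = 8.91 m.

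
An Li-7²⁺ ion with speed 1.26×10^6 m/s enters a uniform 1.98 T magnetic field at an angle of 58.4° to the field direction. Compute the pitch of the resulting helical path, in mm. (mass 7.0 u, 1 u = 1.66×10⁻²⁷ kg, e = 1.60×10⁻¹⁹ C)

pitch ≈ 76.1 mm

The velocity component along B is v∥ = v cos58.4° = 6.60×10^5 m/s.
The cyclotron period T = 2πm/(qB) = 1.15×10^-7 s is set by m, q, B alone.
Pitch = v∥·T = (6.60×10^5)(1.15×10^-7) = 0.0761 m.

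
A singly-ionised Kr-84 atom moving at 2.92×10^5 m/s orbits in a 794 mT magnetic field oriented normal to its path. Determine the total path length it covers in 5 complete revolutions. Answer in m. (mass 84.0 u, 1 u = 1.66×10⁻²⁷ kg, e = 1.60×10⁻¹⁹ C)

L ≈ 10.1 m

r = mv/(qB) = 0.321 m, so one revolution covers 2πr = 2.01 m.
In 5 revolutions: L = 5·2πr = 10.1 m.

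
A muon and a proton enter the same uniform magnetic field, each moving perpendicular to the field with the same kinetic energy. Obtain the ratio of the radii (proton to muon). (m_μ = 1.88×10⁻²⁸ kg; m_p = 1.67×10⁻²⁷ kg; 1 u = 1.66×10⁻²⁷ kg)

ratio ≈ 2.98

r = √(2mK)/(qB) ⇒ at equal K, r ∝ √m/q.
r_{proton}/r_{muon} = 2.98.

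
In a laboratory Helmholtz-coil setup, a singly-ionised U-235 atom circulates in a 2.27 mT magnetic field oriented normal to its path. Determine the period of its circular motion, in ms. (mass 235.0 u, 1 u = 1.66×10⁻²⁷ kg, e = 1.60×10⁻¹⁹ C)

The cyclotron period is independent of speed: T = 2πm/(qB).
T = 2π(3.90×10^-25) / [(1×1.60×10^-19)(2.27×10^-3)] = 6.75×10^-3 s.

T ≈ 6.75 ms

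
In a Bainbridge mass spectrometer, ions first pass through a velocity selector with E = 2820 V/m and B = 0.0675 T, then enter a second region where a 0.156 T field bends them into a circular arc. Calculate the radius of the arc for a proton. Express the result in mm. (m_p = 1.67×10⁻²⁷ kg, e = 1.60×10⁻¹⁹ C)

The selector passes v = E/B = 2820/0.0675 = 4.18×10^4 m/s.
In the deflection region, r = mv/(qB₂) = (1.67×10^-27)(4.18×10^4) / [(1×1.60×10^-19)(0.156)] = 2.80×10^-3 m.

r ≈ 2.80 mm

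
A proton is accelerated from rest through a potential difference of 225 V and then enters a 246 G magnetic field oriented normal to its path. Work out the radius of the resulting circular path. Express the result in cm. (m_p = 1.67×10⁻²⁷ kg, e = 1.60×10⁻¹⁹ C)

r ≈ 8.81 cm

The kinetic energy gained is K = qV = (1×1.60×10^-19)(225) = 3.60×10^-17 J.
v = √(2K/m) = 2.08×10^5 m/s.
r = mv/(qB) = (1.67×10^-27)(2.08×10^5) / [(1×1.60×10^-19)(0.0246)] = 0.0881 m.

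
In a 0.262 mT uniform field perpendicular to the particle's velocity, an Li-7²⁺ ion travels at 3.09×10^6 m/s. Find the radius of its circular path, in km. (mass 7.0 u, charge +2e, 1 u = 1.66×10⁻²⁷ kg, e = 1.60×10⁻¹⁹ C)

r ≈ 0.428 km

The magnetic force provides the centripetal force: qvB = mv²/r, so r = mv/(qB).
r = (1.16×10^-26 kg)(3.09×10^6 m/s) / [(2×1.60×10^-19 C)(2.62×10^-4 T)] = 428 m.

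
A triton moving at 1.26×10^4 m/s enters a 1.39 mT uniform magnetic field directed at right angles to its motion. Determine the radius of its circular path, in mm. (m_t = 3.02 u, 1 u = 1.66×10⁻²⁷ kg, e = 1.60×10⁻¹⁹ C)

r ≈ 284 mm

The magnetic force provides the centripetal force: qvB = mv²/r, so r = mv/(qB).
r = (5.01×10^-27 kg)(1.26×10^4 m/s) / [(1×1.60×10^-19 C)(1.39×10^-3 T)] = 0.284 m.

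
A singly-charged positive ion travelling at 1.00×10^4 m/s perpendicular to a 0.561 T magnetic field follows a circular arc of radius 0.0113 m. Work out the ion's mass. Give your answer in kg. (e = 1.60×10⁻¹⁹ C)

m ≈ 1.01×10^-25 kg

qvB = mv²/r ⇒ m = qBr/v.
m = (1×1.60×10^-19)(0.561)(0.0113) / (1.00×10^4) = 1.01×10^-25 kg.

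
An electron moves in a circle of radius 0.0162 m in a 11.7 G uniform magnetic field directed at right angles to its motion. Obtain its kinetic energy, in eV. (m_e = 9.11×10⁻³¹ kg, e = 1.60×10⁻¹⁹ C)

v = qBr/m = (1×1.60×10^-19)(1.17×10^-3)(0.0162) / (9.11×10^-31) = 3.33×10^6 m/s.
K = ½mv² = 0.5·(9.11×10^-31)·(3.33×10^6)² = 5.05×10^-18 J = 31.5 eV.

K ≈ 31.5 eV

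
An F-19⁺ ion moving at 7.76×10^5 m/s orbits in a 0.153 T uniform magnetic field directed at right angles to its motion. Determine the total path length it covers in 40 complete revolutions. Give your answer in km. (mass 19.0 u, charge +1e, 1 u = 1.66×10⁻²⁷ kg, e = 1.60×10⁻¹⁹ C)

r = mv/(qB) = 1.000 m, so one revolution covers 2πr = 6.28 m.
In 40 revolutions: L = 40·2πr = 251 m.

L ≈ 0.251 km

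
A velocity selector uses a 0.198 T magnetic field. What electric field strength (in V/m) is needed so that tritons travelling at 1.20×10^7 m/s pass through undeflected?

qE = qvB ⇒ E = vB = (1.20×10^7)(0.198) = 2.38×10^6 V/m.

E ≈ 2.38×10^6 V/m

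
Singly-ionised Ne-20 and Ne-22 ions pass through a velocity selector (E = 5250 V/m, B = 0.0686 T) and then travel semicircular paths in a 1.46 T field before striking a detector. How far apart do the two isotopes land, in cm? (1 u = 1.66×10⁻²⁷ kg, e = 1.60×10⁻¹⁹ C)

Both emerge at v = E/B₁ = 7.65×10^4 m/s.
r = mv/(qB₂), so r₁ = 0.01088 m and r₂ = 0.01196 m, giving Δr = 1.09×10^-3 m.
After a semicircle each ion lands a diameter 2r from the entry slit, so the separation is 2Δr = 2.18×10^-3 m.

Δd ≈ 0.218 cm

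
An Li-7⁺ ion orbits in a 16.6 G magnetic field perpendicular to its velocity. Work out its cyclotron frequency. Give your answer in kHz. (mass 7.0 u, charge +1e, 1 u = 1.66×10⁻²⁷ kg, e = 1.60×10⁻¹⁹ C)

f = qB/(2πm) = (1×1.60×10^-19)(1.66×10^-3) / [2π(1.16×10^-26)] = 3640 Hz.

f ≈ 3.64 kHz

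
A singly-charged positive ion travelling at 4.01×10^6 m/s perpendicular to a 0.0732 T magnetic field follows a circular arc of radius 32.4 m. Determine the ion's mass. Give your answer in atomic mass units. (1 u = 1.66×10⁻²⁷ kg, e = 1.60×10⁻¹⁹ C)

m ≈ 57.0 u

qvB = mv²/r ⇒ m = qBr/v.
m = (1×1.60×10^-19)(0.0732)(32.4) / (4.01×10^6) = 9.46×10^-26 kg = 57.0 u.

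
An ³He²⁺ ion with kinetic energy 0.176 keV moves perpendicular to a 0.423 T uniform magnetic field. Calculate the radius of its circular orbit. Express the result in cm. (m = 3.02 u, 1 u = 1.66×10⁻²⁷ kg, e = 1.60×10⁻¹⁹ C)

r ≈ 0.393 cm

Convert the energy: K = 0.176 keV = 2.82×10^-17 J.
v = √(2K/m) = √(2·2.82×10^-17/5.01×10^-27) = 1.06×10^5 m/s.
r = mv/(qB) = (5.01×10^-27)(1.06×10^5) / [(2×1.60×10^-19)(0.423)] = 3.93×10^-3 m.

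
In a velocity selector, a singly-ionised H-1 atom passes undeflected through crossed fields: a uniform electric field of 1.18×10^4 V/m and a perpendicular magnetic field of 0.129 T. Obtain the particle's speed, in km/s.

v ≈ 91.5 km/s

For zero net force, qE = qvB, so v = E/B.
v = (1.18×10^4) / (0.129) = 9.15×10^4 m/s.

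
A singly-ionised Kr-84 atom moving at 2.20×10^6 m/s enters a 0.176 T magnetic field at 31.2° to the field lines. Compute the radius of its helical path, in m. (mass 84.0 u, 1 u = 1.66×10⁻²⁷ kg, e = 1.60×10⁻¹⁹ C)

r ≈ 5.64 m

Only the perpendicular component v⊥ = v sin31.2° = 1.14×10^6 m/s is bent by the field.
r = m v⊥ /(qB) = (1.39×10^-25)(1.14×10^6) / [(1×1.60×10^-19)(0.176)] = 5.64 m.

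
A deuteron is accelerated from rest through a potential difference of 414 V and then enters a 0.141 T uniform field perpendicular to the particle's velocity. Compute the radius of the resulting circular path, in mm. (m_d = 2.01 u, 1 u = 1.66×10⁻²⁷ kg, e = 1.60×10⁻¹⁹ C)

r ≈ 29.5 mm

The kinetic energy gained is K = qV = (1×1.60×10^-19)(414) = 6.62×10^-17 J.
v = √(2K/m) = 1.99×10^5 m/s.
r = mv/(qB) = (3.34×10^-27)(1.99×10^5) / [(1×1.60×10^-19)(0.141)] = 0.0295 m.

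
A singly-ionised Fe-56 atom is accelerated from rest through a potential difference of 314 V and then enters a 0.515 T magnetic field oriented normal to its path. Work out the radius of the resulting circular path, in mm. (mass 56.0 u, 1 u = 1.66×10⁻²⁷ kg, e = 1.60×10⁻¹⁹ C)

The kinetic energy gained is K = qV = (1×1.60×10^-19)(314) = 5.02×10^-17 J.
v = √(2K/m) = 3.29×10^4 m/s.
r = mv/(qB) = (9.30×10^-26)(3.29×10^4) / [(1×1.60×10^-19)(0.515)] = 0.0371 m.

r ≈ 37.1 mm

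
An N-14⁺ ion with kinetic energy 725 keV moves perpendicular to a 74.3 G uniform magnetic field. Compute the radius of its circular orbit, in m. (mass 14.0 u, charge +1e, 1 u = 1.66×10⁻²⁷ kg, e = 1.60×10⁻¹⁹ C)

r ≈ 61.8 m

Convert the energy: K = 725 keV = 1.16×10^-13 J.
v = √(2K/m) = √(2·1.16×10^-13/2.32×10^-26) = 3.16×10^6 m/s.
r = mv/(qB) = (2.32×10^-26)(3.16×10^6) / [(1×1.60×10^-19)(7.43×10^-3)] = 61.8 m.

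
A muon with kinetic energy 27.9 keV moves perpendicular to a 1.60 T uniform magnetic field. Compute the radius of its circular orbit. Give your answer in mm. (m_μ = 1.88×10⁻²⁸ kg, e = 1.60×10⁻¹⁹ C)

Convert the energy: K = 27.9 keV = 4.46×10^-15 J.
v = √(2K/m) = √(2·4.46×10^-15/1.88×10^-28) = 6.89×10^6 m/s.
r = mv/(qB) = (1.88×10^-28)(6.89×10^6) / [(1×1.60×10^-19)(1.60)] = 5.06×10^-3 m.

r ≈ 5.06 mm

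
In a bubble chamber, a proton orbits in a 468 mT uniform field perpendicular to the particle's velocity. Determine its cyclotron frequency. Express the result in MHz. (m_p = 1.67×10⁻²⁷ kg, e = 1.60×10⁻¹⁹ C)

f = qB/(2πm) = (1×1.60×10^-19)(0.468) / [2π(1.67×10^-27)] = 7.14×10^6 Hz.

f ≈ 7.14 MHz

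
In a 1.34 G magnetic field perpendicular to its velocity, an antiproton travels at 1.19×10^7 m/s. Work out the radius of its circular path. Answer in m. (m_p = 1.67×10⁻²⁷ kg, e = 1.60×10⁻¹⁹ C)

r ≈ 927 m

The magnetic force provides the centripetal force: qvB = mv²/r, so r = mv/(qB).
r = (1.67×10^-27 kg)(1.19×10^7 m/s) / [(1×1.60×10^-19 C)(1.34×10^-4 T)] = 927 m.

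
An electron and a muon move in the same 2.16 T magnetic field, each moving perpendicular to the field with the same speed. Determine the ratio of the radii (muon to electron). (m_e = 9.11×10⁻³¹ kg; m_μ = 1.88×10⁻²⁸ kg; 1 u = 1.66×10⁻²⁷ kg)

r = mv/(qB) ⇒ at equal v, r ∝ m/q.
r_{muon}/r_{electron} = 206.

ratio ≈ 206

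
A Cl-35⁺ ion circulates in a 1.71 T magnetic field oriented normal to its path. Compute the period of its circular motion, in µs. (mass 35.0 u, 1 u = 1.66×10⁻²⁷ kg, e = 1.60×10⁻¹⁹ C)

T ≈ 1.33 µs

The cyclotron period is independent of speed: T = 2πm/(qB).
T = 2π(5.81×10^-26) / [(1×1.60×10^-19)(1.71)] = 1.33×10^-6 s.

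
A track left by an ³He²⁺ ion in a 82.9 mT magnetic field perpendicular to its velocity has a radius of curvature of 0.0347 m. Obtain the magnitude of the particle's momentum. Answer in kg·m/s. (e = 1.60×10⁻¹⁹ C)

p ≈ 9.21×10^-22 kg·m/s

Since qvB = mv²/r, the momentum p = mv = qBr.
p = (2×1.60×10^-19)(0.0829)(0.0347) = 9.21×10^-22 kg·m/s.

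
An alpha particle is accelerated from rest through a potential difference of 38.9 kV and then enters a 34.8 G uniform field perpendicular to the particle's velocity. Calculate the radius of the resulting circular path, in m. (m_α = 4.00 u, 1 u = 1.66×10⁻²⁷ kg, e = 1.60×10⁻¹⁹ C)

r ≈ 11.5 m

The kinetic energy gained is K = qV = (2×1.60×10^-19)(3.89×10^4) = 1.24×10^-14 J.
v = √(2K/m) = 1.94×10^6 m/s.
r = mv/(qB) = (6.64×10^-27)(1.94×10^6) / [(2×1.60×10^-19)(3.48×10^-3)] = 11.5 m.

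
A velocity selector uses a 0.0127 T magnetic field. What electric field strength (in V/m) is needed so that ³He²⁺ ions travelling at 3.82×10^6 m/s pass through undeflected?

E ≈ 4.85×10^4 V/m

qE = qvB ⇒ E = vB = (3.82×10^6)(0.0127) = 4.85×10^4 V/m.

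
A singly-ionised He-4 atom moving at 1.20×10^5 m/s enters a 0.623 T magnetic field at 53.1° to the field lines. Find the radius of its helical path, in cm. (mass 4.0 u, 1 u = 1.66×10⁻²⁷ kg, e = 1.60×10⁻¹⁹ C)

Only the perpendicular component v⊥ = v sin53.1° = 9.60×10^4 m/s is bent by the field.
r = m v⊥ /(qB) = (6.64×10^-27)(9.60×10^4) / [(1×1.60×10^-19)(0.623)] = 6.39×10^-3 m.

r ≈ 0.639 cm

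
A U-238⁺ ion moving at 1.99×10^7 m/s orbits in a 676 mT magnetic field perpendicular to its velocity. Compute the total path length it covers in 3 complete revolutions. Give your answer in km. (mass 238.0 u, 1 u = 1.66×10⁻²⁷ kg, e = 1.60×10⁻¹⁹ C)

L ≈ 1.37 km

r = mv/(qB) = 72.7 m, so one revolution covers 2πr = 457 m.
In 3 revolutions: L = 3·2πr = 1370 m.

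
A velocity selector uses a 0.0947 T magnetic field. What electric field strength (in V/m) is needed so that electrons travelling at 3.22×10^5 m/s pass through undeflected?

E ≈ 3.05×10^4 V/m

qE = qvB ⇒ E = vB = (3.22×10^5)(0.0947) = 3.05×10^4 V/m.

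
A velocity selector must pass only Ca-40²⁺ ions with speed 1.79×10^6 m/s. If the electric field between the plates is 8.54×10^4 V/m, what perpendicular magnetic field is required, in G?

qE = qvB ⇒ B = E/v = (8.54×10^4) / (1.79×10^6) = 0.0477 T.

B ≈ 477 G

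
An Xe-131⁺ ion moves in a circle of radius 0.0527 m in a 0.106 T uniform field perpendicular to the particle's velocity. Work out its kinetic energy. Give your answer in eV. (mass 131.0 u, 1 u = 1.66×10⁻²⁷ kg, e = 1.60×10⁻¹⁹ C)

v = qBr/m = (1×1.60×10^-19)(0.106)(0.0527) / (2.17×10^-25) = 4110 m/s.
K = ½mv² = 0.5·(2.17×10^-25)·(4110)² = 1.84×10^-18 J = 11.5 eV.

K ≈ 11.5 eV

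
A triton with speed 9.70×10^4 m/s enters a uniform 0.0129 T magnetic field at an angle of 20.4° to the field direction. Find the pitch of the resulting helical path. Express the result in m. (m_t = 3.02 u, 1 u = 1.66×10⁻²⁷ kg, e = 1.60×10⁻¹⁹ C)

pitch ≈ 1.39 m

The velocity component along B is v∥ = v cos20.4° = 9.09×10^4 m/s.
The cyclotron period T = 2πm/(qB) = 1.53×10^-5 s is set by m, q, B alone.
Pitch = v∥·T = (9.09×10^4)(1.53×10^-5) = 1.39 m.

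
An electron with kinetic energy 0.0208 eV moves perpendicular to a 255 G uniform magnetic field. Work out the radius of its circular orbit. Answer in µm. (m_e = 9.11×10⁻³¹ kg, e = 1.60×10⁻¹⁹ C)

r ≈ 19.1 µm

Convert the energy: K = 0.0208 eV = 3.33×10^-21 J.
v = √(2K/m) = √(2·3.33×10^-21/9.11×10^-31) = 8.55×10^4 m/s.
r = mv/(qB) = (9.11×10^-31)(8.55×10^4) / [(1×1.60×10^-19)(0.0255)] = 1.91×10^-5 m.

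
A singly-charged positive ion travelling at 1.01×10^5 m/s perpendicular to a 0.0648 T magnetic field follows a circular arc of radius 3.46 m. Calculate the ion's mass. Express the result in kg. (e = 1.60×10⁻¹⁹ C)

m ≈ 3.55×10^-25 kg

qvB = mv²/r ⇒ m = qBr/v.
m = (1×1.60×10^-19)(0.0648)(3.46) / (1.01×10^5) = 3.55×10^-25 kg.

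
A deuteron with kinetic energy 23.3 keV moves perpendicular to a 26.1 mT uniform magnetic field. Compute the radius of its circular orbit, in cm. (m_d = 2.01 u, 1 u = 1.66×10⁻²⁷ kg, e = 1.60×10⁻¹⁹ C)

r ≈ 119 cm

Convert the energy: K = 23.3 keV = 3.73×10^-15 J.
v = √(2K/m) = √(2·3.73×10^-15/3.34×10^-27) = 1.49×10^6 m/s.
r = mv/(qB) = (3.34×10^-27)(1.49×10^6) / [(1×1.60×10^-19)(0.0261)] = 1.19 m.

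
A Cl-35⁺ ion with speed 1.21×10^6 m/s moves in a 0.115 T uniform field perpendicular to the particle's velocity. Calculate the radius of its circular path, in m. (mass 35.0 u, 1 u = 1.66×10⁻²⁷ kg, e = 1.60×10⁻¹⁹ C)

The magnetic force provides the centripetal force: qvB = mv²/r, so r = mv/(qB).
r = (5.81×10^-26 kg)(1.21×10^6 m/s) / [(1×1.60×10^-19 C)(0.115 T)] = 3.82 m.

r ≈ 3.82 m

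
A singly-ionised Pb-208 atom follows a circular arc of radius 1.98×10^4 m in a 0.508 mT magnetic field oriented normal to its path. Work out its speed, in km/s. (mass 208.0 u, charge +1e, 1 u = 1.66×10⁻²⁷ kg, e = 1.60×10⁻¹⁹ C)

From qvB = mv²/r, v = qBr/m.
v = (1×1.60×10^-19)(5.08×10^-4)(1.98×10^4) / (3.45×10^-25) = 4.66×10^6 m/s.

v ≈ 4660 km/s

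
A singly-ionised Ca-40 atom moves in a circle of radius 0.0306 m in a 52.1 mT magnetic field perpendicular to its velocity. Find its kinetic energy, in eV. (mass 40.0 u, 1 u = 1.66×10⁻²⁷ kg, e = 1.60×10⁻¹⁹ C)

v = qBr/m = (1×1.60×10^-19)(0.0521)(0.0306) / (6.64×10^-26) = 3840 m/s.
K = ½mv² = 0.5·(6.64×10^-26)·(3840)² = 4.90×10^-19 J = 3.06 eV.

K ≈ 3.06 eV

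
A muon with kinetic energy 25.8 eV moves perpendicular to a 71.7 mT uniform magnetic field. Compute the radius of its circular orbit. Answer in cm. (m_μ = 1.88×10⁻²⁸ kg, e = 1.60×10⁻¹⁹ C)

Convert the energy: K = 25.8 eV = 4.13×10^-18 J.
v = √(2K/m) = √(2·4.13×10^-18/1.88×10^-28) = 2.10×10^5 m/s.
r = mv/(qB) = (1.88×10^-28)(2.10×10^5) / [(1×1.60×10^-19)(0.0717)] = 3.43×10^-3 m.

r ≈ 0.343 cm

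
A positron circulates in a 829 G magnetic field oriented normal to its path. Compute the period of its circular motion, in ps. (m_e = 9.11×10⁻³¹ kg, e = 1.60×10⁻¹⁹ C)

The cyclotron period is independent of speed: T = 2πm/(qB).
T = 2π(9.11×10^-31) / [(1×1.60×10^-19)(0.0829)] = 4.32×10^-10 s.

T ≈ 432 ps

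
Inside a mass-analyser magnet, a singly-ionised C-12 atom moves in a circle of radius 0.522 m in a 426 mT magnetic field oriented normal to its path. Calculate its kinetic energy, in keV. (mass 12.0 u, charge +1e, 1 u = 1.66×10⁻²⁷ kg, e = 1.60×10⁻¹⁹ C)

v = qBr/m = (1×1.60×10^-19)(0.426)(0.522) / (1.99×10^-26) = 1.79×10^6 m/s.
K = ½mv² = 0.5·(1.99×10^-26)·(1.79×10^6)² = 3.18×10^-14 J = 199 keV.

K ≈ 199 keV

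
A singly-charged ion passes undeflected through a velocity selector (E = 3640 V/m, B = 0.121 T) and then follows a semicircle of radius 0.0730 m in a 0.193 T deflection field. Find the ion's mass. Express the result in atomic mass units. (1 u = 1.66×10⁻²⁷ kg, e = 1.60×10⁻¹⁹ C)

m ≈ 45.1 u

v = E/B₁ = 3.01×10^4 m/s.
From r = mv/(qB₂), m = qB₂r/v = (1×1.60×10^-19)(0.193)(0.0730) / (3.01×10^4) = 7.49×10^-26 kg.
In atomic mass units: m = 7.49×10^-26 / 1.66×10^-27 = 45.1 u.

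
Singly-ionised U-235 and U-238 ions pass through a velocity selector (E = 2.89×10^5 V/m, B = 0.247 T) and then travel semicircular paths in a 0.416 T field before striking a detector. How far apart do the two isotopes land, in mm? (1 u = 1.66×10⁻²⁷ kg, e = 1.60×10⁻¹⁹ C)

Δd ≈ 175 mm

Both emerge at v = E/B₁ = 1.17×10^6 m/s.
r = mv/(qB₂), so r₁ = 6.8575 m and r₂ = 6.9450 m, giving Δr = 0.0875 m.
After a semicircle each ion lands a diameter 2r from the entry slit, so the separation is 2Δr = 0.175 m.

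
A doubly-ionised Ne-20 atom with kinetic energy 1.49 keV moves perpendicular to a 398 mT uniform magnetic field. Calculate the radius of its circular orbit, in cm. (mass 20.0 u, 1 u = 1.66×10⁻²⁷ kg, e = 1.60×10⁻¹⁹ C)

r ≈ 3.12 cm

Convert the energy: K = 1.49 keV = 2.38×10^-16 J.
v = √(2K/m) = √(2·2.38×10^-16/3.32×10^-26) = 1.20×10^5 m/s.
r = mv/(qB) = (3.32×10^-26)(1.20×10^5) / [(2×1.60×10^-19)(0.398)] = 0.0312 m.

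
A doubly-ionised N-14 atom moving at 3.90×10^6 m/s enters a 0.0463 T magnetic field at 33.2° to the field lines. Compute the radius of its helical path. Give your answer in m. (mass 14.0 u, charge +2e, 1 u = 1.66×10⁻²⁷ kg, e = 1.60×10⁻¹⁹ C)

Only the perpendicular component v⊥ = v sin33.2° = 2.14×10^6 m/s is bent by the field.
r = m v⊥ /(qB) = (2.32×10^-26)(2.14×10^6) / [(2×1.60×10^-19)(0.0463)] = 3.35 m.

r ≈ 3.35 m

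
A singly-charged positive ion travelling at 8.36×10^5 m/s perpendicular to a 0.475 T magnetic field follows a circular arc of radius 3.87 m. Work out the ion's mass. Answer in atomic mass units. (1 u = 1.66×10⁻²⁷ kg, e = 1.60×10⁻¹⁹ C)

m ≈ 212 u

qvB = mv²/r ⇒ m = qBr/v.
m = (1×1.60×10^-19)(0.475)(3.87) / (8.36×10^5) = 3.52×10^-25 kg = 212 u.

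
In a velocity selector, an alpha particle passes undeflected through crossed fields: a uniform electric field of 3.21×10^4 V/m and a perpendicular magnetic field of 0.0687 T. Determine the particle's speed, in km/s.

For zero net force, qE = qvB, so v = E/B.
v = (3.21×10^4) / (0.0687) = 4.67×10^5 m/s.

v ≈ 467 km/s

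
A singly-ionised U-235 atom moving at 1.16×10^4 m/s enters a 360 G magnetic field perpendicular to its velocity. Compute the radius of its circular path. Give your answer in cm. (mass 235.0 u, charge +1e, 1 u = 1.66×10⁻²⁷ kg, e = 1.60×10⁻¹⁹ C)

r ≈ 78.6 cm

The magnetic force provides the centripetal force: qvB = mv²/r, so r = mv/(qB).
r = (3.90×10^-25 kg)(1.16×10^4 m/s) / [(1×1.60×10^-19 C)(0.0360 T)] = 0.786 m.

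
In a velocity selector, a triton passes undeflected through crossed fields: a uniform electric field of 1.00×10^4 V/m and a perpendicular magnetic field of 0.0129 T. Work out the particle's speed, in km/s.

For zero net force, qE = qvB, so v = E/B.
v = (1.00×10^4) / (0.0129) = 7.75×10^5 m/s.

v ≈ 775 km/s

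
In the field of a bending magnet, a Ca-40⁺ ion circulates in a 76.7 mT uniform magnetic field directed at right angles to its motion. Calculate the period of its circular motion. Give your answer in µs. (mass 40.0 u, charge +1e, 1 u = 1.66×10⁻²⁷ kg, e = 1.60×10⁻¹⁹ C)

T ≈ 34.0 µs

The cyclotron period is independent of speed: T = 2πm/(qB).
T = 2π(6.64×10^-26) / [(1×1.60×10^-19)(0.0767)] = 3.40×10^-5 s.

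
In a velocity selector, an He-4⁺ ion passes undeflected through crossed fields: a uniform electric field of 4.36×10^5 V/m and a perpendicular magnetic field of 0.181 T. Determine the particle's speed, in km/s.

v ≈ 2410 km/s

For zero net force, qE = qvB, so v = E/B.
v = (4.36×10^5) / (0.181) = 2.41×10^6 m/s.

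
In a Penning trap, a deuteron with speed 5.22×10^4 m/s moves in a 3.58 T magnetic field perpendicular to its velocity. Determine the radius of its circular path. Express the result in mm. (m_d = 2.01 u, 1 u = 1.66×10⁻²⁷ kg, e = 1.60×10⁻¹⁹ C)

r ≈ 0.304 mm

The magnetic force provides the centripetal force: qvB = mv²/r, so r = mv/(qB).
r = (3.34×10^-27 kg)(5.22×10^4 m/s) / [(1×1.60×10^-19 C)(3.58 T)] = 3.04×10^-4 m.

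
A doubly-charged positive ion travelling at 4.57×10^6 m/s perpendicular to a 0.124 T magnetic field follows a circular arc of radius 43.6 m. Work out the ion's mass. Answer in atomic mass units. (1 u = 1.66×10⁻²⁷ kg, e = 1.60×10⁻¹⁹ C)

qvB = mv²/r ⇒ m = qBr/v.
m = (2×1.60×10^-19)(0.124)(43.6) / (4.57×10^6) = 3.79×10^-25 kg = 228 u.

m ≈ 228 u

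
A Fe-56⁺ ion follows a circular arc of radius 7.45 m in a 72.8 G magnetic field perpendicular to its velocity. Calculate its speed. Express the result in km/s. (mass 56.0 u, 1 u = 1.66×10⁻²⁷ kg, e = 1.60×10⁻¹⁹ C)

From qvB = mv²/r, v = qBr/m.
v = (1×1.60×10^-19)(7.28×10^-3)(7.45) / (9.30×10^-26) = 9.33×10^4 m/s.

v ≈ 93.3 km/s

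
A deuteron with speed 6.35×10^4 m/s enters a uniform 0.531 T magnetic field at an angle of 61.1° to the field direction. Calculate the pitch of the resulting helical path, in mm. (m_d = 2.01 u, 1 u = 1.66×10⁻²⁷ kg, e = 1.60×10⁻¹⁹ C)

pitch ≈ 7.57 mm

The velocity component along B is v∥ = v cos61.1° = 3.07×10^4 m/s.
The cyclotron period T = 2πm/(qB) = 2.47×10^-7 s is set by m, q, B alone.
Pitch = v∥·T = (3.07×10^4)(2.47×10^-7) = 7.57×10^-3 m.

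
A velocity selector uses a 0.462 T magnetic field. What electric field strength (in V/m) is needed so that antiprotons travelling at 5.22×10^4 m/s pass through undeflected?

qE = qvB ⇒ E = vB = (5.22×10^4)(0.462) = 2.41×10^4 V/m.

E ≈ 2.41×10^4 V/m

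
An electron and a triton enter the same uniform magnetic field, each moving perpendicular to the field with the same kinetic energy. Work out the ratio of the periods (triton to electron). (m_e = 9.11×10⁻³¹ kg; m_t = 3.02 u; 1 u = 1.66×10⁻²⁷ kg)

ratio ≈ 5500

T = 2πm/(qB) is independent of speed, so T₂/T₁ = (m₂/q₂)/(m₁/q₁).
T_{triton}/T_{electron} = (5.01×10^-27/1e) / (9.11×10^-31/1e) = 5500.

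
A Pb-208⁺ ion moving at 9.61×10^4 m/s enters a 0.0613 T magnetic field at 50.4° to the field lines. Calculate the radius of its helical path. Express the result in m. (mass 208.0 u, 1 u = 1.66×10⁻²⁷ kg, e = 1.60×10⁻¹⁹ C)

r ≈ 2.61 m

Only the perpendicular component v⊥ = v sin50.4° = 7.40×10^4 m/s is bent by the field.
r = m v⊥ /(qB) = (3.45×10^-25)(7.40×10^4) / [(1×1.60×10^-19)(0.0613)] = 2.61 m.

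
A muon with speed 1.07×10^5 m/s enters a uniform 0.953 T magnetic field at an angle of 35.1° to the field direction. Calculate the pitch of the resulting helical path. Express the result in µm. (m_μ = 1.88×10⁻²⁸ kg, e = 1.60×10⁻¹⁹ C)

The velocity component along B is v∥ = v cos35.1° = 8.75×10^4 m/s.
The cyclotron period T = 2πm/(qB) = 7.75×10^-9 s is set by m, q, B alone.
Pitch = v∥·T = (8.75×10^4)(7.75×10^-9) = 6.78×10^-4 m.

pitch ≈ 678 µm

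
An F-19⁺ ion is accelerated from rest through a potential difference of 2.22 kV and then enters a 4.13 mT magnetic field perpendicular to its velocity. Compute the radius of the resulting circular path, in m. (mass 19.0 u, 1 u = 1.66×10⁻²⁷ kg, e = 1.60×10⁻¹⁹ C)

The kinetic energy gained is K = qV = (1×1.60×10^-19)(2220) = 3.55×10^-16 J.
v = √(2K/m) = 1.50×10^5 m/s.
r = mv/(qB) = (3.15×10^-26)(1.50×10^5) / [(1×1.60×10^-19)(4.13×10^-3)] = 7.16 m.

r ≈ 7.16 m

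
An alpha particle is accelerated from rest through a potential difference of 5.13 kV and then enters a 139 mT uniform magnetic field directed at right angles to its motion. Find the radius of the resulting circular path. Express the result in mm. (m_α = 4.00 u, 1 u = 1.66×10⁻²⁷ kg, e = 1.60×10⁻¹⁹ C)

The kinetic energy gained is K = qV = (2×1.60×10^-19)(5130) = 1.64×10^-15 J.
v = √(2K/m) = 7.03×10^5 m/s.
r = mv/(qB) = (6.64×10^-27)(7.03×10^5) / [(2×1.60×10^-19)(0.139)] = 0.105 m.

r ≈ 105 mm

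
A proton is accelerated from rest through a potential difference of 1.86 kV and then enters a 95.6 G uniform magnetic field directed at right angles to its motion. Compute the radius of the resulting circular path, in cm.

r ≈ 65.2 cm

The kinetic energy gained is K = qV = (1×1.60×10^-19)(1860) = 2.98×10^-16 J.
v = √(2K/m) = 5.97×10^5 m/s.
r = mv/(qB) = (1.67×10^-27)(5.97×10^5) / [(1×1.60×10^-19)(9.56×10^-3)] = 0.652 m.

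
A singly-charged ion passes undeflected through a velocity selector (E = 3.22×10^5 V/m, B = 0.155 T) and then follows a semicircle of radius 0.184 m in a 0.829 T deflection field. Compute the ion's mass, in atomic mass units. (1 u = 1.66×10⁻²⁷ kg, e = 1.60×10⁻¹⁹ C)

v = E/B₁ = 2.08×10^6 m/s.
From r = mv/(qB₂), m = qB₂r/v = (1×1.60×10^-19)(0.829)(0.184) / (2.08×10^6) = 1.17×10^-26 kg.
In atomic mass units: m = 1.17×10^-26 / 1.66×10^-27 = 7.08 u.

m ≈ 7.08 u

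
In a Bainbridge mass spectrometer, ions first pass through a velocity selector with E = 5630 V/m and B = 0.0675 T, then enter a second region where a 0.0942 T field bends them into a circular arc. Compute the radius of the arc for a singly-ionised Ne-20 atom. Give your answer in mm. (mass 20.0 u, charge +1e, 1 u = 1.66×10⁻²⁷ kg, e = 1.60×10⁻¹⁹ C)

r ≈ 184 mm

The selector passes v = E/B = 5630/0.0675 = 8.34×10^4 m/s.
In the deflection region, r = mv/(qB₂) = (3.32×10^-26)(8.34×10^4) / [(1×1.60×10^-19)(0.0942)] = 0.184 m.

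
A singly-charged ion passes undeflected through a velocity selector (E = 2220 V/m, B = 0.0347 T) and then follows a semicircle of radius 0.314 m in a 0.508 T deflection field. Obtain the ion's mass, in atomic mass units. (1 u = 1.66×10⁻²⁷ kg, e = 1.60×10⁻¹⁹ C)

m ≈ 240 u

v = E/B₁ = 6.40×10^4 m/s.
From r = mv/(qB₂), m = qB₂r/v = (1×1.60×10^-19)(0.508)(0.314) / (6.40×10^4) = 3.99×10^-25 kg.
In atomic mass units: m = 3.99×10^-25 / 1.66×10^-27 = 240 u.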